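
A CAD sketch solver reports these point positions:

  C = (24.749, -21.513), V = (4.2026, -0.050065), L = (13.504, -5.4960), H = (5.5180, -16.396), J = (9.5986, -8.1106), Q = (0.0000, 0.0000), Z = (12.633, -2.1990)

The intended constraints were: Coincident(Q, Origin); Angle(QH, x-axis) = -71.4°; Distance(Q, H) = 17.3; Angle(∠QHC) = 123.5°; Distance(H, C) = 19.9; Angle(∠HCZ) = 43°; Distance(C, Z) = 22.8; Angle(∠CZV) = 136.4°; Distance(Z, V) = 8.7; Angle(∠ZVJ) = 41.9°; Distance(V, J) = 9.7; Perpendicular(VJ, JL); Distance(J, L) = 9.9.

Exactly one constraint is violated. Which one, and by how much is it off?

Distance(J, L) = 9.9 — off by 5.20.

Q = (0.00, 0.00) ✓; QH at -71.40° ✓; |QH| = 17.30 ✓; ∠QHC = 123.5° ✓; |HC| = 19.90 ✓; ∠HCZ = 43.00° ✓; |CZ| = 22.80 ✓; ∠CZV = 136.4° ✓; |ZV| = 8.700 ✓; ∠ZVJ = 41.90° ✓; |VJ| = 9.700 ✓; ∠(VJ, JL) = 90.00° ✓; |JL| = 4.700 ✗.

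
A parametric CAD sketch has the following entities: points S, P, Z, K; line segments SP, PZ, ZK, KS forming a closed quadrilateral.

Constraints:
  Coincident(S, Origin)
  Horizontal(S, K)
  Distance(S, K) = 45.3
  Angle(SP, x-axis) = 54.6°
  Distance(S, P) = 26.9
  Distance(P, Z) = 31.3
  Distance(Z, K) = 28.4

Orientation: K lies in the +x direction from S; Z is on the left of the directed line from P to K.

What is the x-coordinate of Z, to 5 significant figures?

46.209

Checks: |PZ| = 31.30 ✓; |ZK| = 28.40 ✓.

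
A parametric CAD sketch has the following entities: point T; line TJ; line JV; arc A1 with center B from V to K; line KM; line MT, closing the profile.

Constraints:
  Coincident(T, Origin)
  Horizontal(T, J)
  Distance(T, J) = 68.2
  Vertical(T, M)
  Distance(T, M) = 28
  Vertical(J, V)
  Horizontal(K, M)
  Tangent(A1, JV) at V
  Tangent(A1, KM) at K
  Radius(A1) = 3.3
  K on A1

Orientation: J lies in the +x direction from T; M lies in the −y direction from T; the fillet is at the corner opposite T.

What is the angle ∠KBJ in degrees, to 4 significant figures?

172.4°

T is at the origin; TJ is horizontal with |TJ| = 68.2 and J on the +x side, so J = (68.20, 0.000). TM is vertical with |TM| = 28.0 and M on the −y side, so M = (0.000, -28.00). The virtual corner opposite T is at (68.20, -28.00). Tangency of A1 to JV means the radius BV is perpendicular to JV and since A1 is tangent to KM there, BK ⟂ KM, with radius 3.3, so the center B sits 3.3 in from both sides at B = (64.90, -24.70). That places the tangent points at V = (68.20, -24.70) on JV and K = (64.90, -28.00) on KM. Then cos ∠KBJ = BK·BJ / (|BK||BJ|), giving 172.4°.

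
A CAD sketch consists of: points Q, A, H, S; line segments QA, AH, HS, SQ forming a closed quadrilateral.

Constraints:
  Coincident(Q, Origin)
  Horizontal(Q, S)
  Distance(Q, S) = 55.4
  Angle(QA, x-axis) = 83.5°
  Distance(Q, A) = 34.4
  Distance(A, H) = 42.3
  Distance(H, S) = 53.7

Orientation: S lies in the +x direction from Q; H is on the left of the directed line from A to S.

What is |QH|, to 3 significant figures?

67.0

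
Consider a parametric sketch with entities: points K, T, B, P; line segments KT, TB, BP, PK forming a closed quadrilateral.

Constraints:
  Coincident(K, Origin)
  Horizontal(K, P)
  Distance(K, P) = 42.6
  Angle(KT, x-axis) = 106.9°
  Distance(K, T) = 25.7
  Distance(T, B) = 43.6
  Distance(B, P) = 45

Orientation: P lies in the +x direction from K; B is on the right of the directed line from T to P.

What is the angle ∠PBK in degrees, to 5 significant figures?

70.708°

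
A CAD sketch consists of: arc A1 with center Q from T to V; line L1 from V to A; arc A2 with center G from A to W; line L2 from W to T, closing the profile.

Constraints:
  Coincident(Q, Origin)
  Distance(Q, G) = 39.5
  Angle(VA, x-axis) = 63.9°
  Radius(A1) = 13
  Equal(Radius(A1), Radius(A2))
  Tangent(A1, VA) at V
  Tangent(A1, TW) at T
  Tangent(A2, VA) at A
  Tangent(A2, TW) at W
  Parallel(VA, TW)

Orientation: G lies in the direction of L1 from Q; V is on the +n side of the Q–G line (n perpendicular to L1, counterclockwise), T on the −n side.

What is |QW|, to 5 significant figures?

41.584

The slot axis is L1's direction at 63.9°, so u = (cos 63.9°, sin 63.9°) = (0.43994, 0.89803) and n = (−sin 63.9°, cos 63.9°) = (-0.89803, 0.43994). Q is at the origin and G lies 39.5 along u from Q, so G = 39.5·u = (17.378, 35.472). Tangency of A1 to both parallel lines with radius 13.0 puts V and T at Q ± 13.0·n: V = (-11.674, 5.7192), T = (11.674, -5.7192). Equal radii place A and W the same way about G: A = G + 13.0·n = (5.7032, 41.191), W = G − 13.0·n = (29.052, 29.753). Then |QW| = |W − Q| = 41.584.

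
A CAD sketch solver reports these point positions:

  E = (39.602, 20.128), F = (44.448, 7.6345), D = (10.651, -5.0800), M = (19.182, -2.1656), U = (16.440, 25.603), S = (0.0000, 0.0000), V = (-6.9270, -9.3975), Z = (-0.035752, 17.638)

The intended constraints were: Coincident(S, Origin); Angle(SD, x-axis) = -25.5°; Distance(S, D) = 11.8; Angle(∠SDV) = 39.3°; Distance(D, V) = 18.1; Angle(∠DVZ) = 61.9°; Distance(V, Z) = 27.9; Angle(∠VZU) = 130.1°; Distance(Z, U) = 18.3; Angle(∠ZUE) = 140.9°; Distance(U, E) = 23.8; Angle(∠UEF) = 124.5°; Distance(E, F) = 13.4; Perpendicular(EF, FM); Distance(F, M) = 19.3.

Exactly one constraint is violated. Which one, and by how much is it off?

Distance(F, M) = 19.3 — off by 7.80.

S = (0.00, 0.00) ✓; SD at -25.50° ✓; |SD| = 11.80 ✓; ∠SDV = 39.30° ✓; |DV| = 18.10 ✓; ∠DVZ = 61.90° ✓; |VZ| = 27.90 ✓; ∠VZU = 130.1° ✓; |ZU| = 18.30 ✓; ∠ZUE = 140.9° ✓; |UE| = 23.80 ✓; ∠UEF = 124.5° ✓; |EF| = 13.40 ✓; ∠(EF, FM) = 90.00° ✓; |FM| = 27.10 ✗.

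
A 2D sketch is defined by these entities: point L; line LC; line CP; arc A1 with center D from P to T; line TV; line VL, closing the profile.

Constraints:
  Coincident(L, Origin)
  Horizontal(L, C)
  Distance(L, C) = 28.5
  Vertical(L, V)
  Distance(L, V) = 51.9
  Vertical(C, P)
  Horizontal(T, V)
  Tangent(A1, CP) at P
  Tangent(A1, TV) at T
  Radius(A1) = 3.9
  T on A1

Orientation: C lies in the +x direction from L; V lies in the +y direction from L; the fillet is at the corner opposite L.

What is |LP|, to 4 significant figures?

55.82

L is at the origin; LC is horizontal with |LC| = 28.5 and C on the +x side, so C = (28.50, 0.000). LV is vertical with |LV| = 51.9 and V on the +y side, so V = (0.000, 51.90). The virtual corner opposite L is at (28.50, 51.90). A1 meets CP tangentially, so DP is at right angles to CP and the tangent condition forces DT to be normal to TV, with radius 3.9, so the center D sits 3.9 in from both sides at D = (24.60, 48.00). That places the tangent points at P = (28.50, 48.00) on CP and T = (24.60, 51.90) on TV. Then |LP| = |P − L| = 55.82.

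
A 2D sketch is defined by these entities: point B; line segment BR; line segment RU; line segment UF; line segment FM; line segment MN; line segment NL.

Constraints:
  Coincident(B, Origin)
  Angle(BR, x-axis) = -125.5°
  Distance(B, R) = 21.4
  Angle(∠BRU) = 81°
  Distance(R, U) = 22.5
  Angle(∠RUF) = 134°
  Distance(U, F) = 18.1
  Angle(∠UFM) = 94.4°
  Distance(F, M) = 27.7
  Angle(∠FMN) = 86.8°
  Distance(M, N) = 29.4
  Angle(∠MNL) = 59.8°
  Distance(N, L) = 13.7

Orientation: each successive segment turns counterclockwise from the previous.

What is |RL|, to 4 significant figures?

13.10

B is at the origin; BR runs at -125.5° with length 21.4, so R = (-12.43, -17.42). ∠BRU = 81.0° gives RU at -26.50° from the x-axis; with |RU| = 22.5, U = (7.709, -27.46). ∠RUF = 134.0° gives UF at 19.50° from the x-axis; with |UF| = 18.1, F = (24.77, -21.42). ∠UFM = 94.4° gives FM at 105.1° from the x-axis; with |FM| = 27.7, M = (17.55, 5.324). ∠FMN = 86.8° gives MN at -161.7° from the x-axis; with |MN| = 29.4, N = (-10.36, -3.907). ∠MNL = 59.8° gives NL at -41.50° from the x-axis; with |NL| = 13.7, L = (-0.09760, -12.99). Then |RL| = |L − R| = 13.10.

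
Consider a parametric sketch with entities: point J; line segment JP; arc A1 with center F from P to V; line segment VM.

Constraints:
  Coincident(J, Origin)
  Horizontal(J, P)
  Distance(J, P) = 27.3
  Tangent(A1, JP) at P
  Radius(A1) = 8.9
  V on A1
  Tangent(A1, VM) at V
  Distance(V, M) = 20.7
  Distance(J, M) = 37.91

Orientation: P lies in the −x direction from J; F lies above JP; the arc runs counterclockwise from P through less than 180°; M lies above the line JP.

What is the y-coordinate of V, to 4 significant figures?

10.42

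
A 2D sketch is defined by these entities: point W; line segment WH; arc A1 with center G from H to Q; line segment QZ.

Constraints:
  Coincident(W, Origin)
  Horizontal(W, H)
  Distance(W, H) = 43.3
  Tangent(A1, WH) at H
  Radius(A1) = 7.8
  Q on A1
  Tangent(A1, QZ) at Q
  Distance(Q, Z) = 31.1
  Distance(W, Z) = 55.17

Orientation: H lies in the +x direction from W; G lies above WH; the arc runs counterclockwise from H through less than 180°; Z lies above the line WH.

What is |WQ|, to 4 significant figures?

51.64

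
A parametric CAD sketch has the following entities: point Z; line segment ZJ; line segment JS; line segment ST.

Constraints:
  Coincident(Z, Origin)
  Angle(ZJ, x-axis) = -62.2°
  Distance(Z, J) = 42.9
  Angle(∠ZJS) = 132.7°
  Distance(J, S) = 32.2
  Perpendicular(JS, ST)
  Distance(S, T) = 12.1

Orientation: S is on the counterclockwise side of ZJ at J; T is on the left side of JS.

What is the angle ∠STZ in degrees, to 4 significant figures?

107.6°

∠ZJS = 132.7°, so JS runs at -62.2° + (180° − 132.7°) = -14.90° from the x-axis; with |JS| = 32.2, S = J + 32.2·(cos -14.90°, sin -14.90°) = (51.13, -46.23). The perpendicularity gives ST at right angles to JS; with |ST| = 12.1 on the left of JS, T = S + 12.1·(0.2571, 0.9664) = (54.24, -34.54). Then cos ∠STZ = TS·TZ / (|TS||TZ|), giving 107.6°.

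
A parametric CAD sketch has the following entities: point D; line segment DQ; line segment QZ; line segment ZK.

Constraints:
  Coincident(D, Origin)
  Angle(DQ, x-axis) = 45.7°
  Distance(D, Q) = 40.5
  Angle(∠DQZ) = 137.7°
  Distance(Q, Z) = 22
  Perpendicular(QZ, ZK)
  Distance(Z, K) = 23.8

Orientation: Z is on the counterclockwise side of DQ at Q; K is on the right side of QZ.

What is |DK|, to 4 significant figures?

72.84

D is at the origin; DQ runs at 45.7° with length 40.5, so Q = 40.5·(cos 45.7°, sin 45.7°) = (28.29, 28.99). ∠DQZ = 137.7°, so QZ runs at 45.7° + (180° − 137.7°) = 88.00° from the x-axis; with |QZ| = 22.0, Z = Q + 22.0·(cos 88.00°, sin 88.00°) = (29.05, 50.97). QZ ⟂ ZK; with |ZK| = 23.8 on the right of QZ, K = Z + 23.8·(0.9994, -0.03490) = (52.84, 50.14). Then |DK| = |K − D| = 72.84.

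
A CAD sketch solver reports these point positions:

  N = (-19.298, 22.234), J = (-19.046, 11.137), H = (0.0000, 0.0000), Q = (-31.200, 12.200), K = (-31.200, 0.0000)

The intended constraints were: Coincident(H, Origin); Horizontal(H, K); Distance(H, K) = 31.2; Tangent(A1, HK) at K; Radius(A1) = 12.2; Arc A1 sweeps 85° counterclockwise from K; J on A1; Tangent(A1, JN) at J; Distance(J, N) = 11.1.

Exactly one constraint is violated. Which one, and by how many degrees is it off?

Tangent(A1, JN) at J — off by 6.30°.

H = (0.00, 0.00) ✓; H.y = 0.00, K.y = 0.00 ✓; |HK| = 31.20 ✓; ∠(QK, KH) = 90.00° ✓; |QK| = 12.20 ✓; bearing(Q→J) − bearing(Q→K) = 85.00° ✓; |QJ| = 12.20 ✓; ∠(QJ, JN) = 83.70° ✗; |JN| = 11.10 ✓.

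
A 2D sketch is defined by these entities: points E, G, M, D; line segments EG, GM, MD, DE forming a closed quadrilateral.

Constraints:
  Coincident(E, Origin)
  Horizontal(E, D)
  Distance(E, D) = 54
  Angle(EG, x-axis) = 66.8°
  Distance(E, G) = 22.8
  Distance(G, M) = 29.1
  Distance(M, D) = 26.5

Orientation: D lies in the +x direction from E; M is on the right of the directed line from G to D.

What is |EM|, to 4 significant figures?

27.58

E is at the origin; ED is horizontal with |ED| = 54.0 and D in +x, so D = (54.0, 0). EG runs at 66.8° with |EG| = 22.8, so G = (8.982, 20.96). M is determined by |GM| = 29.1 and |MD| = 26.5 together: it lies at the intersection of circle(G, 29.1) and circle(D, 26.5). With |GD| = 49.66, the foot of the radical line on GD is 26.28 from G and the perpendicular offset is √(29.1² − 26.28²) = 12.49. Taking the right-of-GD solution: M = (27.54, -1.458).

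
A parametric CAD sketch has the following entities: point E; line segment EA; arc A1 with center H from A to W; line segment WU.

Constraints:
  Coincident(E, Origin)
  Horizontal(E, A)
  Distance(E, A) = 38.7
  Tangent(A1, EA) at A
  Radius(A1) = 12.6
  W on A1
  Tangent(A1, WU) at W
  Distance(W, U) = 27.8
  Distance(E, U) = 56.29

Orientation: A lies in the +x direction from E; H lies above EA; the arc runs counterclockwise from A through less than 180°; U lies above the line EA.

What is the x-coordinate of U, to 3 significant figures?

36.3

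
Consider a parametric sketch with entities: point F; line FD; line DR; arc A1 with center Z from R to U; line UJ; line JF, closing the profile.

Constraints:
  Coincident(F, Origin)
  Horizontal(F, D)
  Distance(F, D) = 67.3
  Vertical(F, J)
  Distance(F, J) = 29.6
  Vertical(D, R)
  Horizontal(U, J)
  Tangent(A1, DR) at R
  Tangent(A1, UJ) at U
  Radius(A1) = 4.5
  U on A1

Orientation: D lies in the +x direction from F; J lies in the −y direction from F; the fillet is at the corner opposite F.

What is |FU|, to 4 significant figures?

69.43

F is at the origin; FD is horizontal with |FD| = 67.3 and D on the +x side, so D = (67.30, 0.000). F and J share the same x with |FJ| = 29.6 and J on the −y side, so J = (0.000, -29.60). The virtual corner opposite F is at (67.30, -29.60). A1 meets DR tangentially, so ZR is at right angles to DR and since A1 is tangent to UJ there, ZU ⟂ UJ, with radius 4.5, so the center Z sits 4.5 in from both sides at Z = (62.80, -25.10). That places the tangent points at R = (67.30, -25.10) on DR and U = (62.80, -29.60) on UJ. Then |FU| = |U − F| = 69.43.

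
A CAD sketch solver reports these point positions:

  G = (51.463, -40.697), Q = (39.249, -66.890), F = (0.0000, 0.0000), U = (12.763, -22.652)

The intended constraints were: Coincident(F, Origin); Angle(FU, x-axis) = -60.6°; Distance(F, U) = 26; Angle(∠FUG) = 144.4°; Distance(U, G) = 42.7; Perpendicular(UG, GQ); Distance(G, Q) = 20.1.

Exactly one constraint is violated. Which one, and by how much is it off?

Distance(G, Q) = 20.1 — off by 8.80.

F = (0.00, 0.00) ✓; FU at -60.60° ✓; |FU| = 26.00 ✓; ∠FUG = 144.4° ✓; |UG| = 42.70 ✓; ∠(UG, GQ) = 90.00° ✓; |GQ| = 28.90 ✗.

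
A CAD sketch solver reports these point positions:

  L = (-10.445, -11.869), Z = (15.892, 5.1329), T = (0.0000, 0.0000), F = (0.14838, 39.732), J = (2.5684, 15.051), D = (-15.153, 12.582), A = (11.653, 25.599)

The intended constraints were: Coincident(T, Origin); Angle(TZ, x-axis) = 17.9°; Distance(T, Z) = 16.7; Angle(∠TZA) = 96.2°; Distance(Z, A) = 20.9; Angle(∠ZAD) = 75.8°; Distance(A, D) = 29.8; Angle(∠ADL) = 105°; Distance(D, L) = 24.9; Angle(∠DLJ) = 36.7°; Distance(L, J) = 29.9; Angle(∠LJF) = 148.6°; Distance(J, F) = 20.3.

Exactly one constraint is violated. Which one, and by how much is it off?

Distance(J, F) = 20.3 — off by 4.50.

T = (0.00, 0.00) ✓; TZ at 17.90° ✓; |TZ| = 16.70 ✓; ∠TZA = 96.20° ✓; |ZA| = 20.90 ✓; ∠ZAD = 75.80° ✓; |AD| = 29.80 ✓; ∠ADL = 105.0° ✓; |DL| = 24.90 ✓; ∠DLJ = 36.70° ✓; |LJ| = 29.90 ✓; ∠LJF = 148.6° ✓; |JF| = 24.80 ✗.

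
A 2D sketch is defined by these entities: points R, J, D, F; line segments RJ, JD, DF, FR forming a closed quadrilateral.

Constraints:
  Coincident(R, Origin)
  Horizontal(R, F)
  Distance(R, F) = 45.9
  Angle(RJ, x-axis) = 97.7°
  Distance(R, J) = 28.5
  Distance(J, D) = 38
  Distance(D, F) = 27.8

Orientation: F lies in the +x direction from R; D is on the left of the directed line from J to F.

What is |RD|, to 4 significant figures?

42.34

R is at the origin; RF is horizontal with |RF| = 45.9 and F in +x, so F = (45.9, 0). RJ runs at 97.7° with |RJ| = 28.5, so J = (-3.819, 28.24). D is determined by |JD| = 38.0 and |DF| = 27.8 together: it lies at the intersection of circle(J, 38.0) and circle(F, 27.8). With |JF| = 57.18, the foot of the radical line on JF is 34.46 from J and the perpendicular offset is √(38.0² − 34.46²) = 16.02. Taking the left-of-JF solution: D = (34.06, 25.15).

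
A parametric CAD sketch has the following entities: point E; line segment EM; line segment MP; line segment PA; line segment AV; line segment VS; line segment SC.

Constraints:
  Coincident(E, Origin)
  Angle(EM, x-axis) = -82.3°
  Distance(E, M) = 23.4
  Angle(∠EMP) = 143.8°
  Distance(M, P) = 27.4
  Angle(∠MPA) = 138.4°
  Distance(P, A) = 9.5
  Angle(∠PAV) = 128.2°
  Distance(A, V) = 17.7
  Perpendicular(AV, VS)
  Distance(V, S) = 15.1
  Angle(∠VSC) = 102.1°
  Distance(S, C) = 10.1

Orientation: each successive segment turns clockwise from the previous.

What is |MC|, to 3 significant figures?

21.3

E is at the origin; EM runs at -82.3° with length 23.4, so M = (3.14, -23.2). ∠EMP = 143.8° gives MP at -118° from the x-axis; with |MP| = 27.4, P = (-9.94, -47.3). ∠MPA = 138.4° gives PA at -160° from the x-axis; with |PA| = 9.5, A = (-18.9, -50.5). ∠PAV = 128.2° gives AV at 148° from the x-axis; with |AV| = 17.7, V = (-33.9, -41.1). AV ⟂ VS, so VS runs at 58.1°; with |VS| = 15.1, S = (-25.9, -28.3). ∠VSC = 102.1° gives SC at -19.8° from the x-axis; with |SC| = 10.1, C = (-16.4, -31.8). Then |MC| = |C − M| = 21.3.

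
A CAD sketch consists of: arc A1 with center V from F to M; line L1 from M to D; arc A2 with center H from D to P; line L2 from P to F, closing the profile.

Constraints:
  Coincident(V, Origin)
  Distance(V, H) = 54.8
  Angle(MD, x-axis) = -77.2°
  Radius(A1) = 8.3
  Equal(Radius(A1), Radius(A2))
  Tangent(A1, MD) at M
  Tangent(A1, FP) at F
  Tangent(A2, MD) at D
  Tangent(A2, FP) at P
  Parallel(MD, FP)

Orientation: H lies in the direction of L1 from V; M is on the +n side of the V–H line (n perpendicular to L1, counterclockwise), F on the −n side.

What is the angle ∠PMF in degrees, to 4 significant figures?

73.15°

Tangency of A1 to both parallel lines with radius 8.3 puts M and F at V ± 8.3·n: M = (8.094, 1.839), F = (-8.094, -1.839). Equal radii place D and P the same way about H: D = H + 8.3·n = (20.23, -51.60), P = H − 8.3·n = (4.047, -55.28). Then cos ∠PMF = MP·MF / (|MP||MF|), giving 73.15°.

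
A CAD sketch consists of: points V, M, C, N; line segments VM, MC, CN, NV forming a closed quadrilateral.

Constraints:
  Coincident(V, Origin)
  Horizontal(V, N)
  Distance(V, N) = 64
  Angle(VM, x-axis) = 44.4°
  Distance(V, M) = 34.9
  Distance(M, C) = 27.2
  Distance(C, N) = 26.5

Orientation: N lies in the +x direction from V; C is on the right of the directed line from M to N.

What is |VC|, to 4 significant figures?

37.50

Checks: V = (0.00, 0.00) ✓; |MC| = 27.20 ✓; |CN| = 26.50 ✓.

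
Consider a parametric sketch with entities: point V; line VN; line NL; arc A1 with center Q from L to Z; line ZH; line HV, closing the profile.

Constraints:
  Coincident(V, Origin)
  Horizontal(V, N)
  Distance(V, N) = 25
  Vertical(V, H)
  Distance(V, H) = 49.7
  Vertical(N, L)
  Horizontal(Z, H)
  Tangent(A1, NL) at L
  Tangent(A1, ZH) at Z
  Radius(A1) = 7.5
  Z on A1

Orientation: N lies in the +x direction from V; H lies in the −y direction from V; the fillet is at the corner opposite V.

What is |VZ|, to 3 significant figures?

52.7

V is at the origin; VN is horizontal with |VN| = 25.0 and N on the +x side, so N = (25.0, 0.00). VH is vertical with |VH| = 49.7 and H on the −y side, so H = (0.00, -49.7). The virtual corner opposite V is at (25.0, -49.7). Since A1 is tangent to NL there, QL ⟂ NL and A1 meets ZH tangentially, so QZ is at right angles to ZH, with radius 7.5, so the center Q sits 7.5 in from both sides at Q = (17.5, -42.2). That places the tangent points at L = (25.0, -42.2) on NL and Z = (17.5, -49.7) on ZH. Then |VZ| = |Z − V| = 52.7.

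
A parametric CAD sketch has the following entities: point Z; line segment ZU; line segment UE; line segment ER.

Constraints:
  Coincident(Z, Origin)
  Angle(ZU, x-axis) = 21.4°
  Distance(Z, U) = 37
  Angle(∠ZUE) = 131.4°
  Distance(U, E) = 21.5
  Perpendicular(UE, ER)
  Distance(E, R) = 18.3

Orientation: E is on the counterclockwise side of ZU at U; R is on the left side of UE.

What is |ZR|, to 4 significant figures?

46.93

Z is at the origin; ZU runs at 21.4° with length 37.0, so U = 37.0·(cos 21.4°, sin 21.4°) = (34.45, 13.50). ∠ZUE = 131.4°, so UE runs at 21.4° + (180° − 131.4°) = 70.00° from the x-axis; with |UE| = 21.5, E = U + 21.5·(cos 70.00°, sin 70.00°) = (41.80, 33.70). UE is perpendicular to ER; with |ER| = 18.3 on the left of UE, R = E + 18.3·(-0.9397, 0.3420) = (24.61, 39.96). Then |ZR| = |R − Z| = 46.93.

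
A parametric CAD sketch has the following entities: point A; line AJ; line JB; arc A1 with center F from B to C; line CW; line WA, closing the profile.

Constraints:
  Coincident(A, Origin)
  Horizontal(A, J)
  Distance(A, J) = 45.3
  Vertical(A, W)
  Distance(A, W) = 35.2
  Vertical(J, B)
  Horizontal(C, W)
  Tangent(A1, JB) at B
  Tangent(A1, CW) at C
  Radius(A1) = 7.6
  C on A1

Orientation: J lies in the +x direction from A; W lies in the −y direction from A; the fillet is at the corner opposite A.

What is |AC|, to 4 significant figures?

51.58

A is at the origin; A and J share the same y with |AJ| = 45.3 and J on the +x side, so J = (45.30, 0.000). A and W share the same x with |AW| = 35.2 and W on the −y side, so W = (0.000, -35.20). The virtual corner opposite A is at (45.30, -35.20). Since A1 is tangent to JB there, FB ⟂ JB and tangency of A1 to CW means the radius FC is perpendicular to CW, with radius 7.6, so the center F sits 7.6 in from both sides at F = (37.70, -27.60). That places the tangent points at B = (45.30, -27.60) on JB and C = (37.70, -35.20) on CW. Then |AC| = |C − A| = 51.58.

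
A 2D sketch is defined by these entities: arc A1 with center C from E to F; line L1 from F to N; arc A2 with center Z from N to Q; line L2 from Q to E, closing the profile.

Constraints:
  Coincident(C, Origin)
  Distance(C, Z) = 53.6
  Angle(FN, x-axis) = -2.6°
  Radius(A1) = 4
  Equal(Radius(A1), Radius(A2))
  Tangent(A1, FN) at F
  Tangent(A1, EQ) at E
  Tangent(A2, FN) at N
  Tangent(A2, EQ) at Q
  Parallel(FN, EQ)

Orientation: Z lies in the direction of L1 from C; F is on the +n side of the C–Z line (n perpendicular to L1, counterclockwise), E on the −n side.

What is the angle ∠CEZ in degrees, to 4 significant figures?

85.73°

The slot axis is L1's direction at -2.6°, so u = (cos -2.6°, sin -2.6°) = (0.9990, -0.04536) and n = (−sin -2.6°, cos -2.6°) = (0.04536, 0.9990). C is at the origin and Z lies 53.6 along u from C, so Z = 53.6·u = (53.54, -2.431). Tangency of A1 to both parallel lines with radius 4.0 puts F and E at C ± 4.0·n: F = (0.1815, 3.996), E = (-0.1815, -3.996). Then cos ∠CEZ = EC·EZ / (|EC||EZ|), giving 85.73°.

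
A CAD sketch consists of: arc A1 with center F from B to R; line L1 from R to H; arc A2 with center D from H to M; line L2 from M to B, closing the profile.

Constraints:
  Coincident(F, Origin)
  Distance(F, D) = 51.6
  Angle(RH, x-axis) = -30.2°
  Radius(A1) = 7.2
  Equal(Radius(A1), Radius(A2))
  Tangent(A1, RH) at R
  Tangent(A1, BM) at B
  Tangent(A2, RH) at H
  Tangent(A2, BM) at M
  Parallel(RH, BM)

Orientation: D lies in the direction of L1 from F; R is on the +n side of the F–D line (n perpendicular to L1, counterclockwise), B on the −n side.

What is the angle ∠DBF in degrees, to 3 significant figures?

82.1°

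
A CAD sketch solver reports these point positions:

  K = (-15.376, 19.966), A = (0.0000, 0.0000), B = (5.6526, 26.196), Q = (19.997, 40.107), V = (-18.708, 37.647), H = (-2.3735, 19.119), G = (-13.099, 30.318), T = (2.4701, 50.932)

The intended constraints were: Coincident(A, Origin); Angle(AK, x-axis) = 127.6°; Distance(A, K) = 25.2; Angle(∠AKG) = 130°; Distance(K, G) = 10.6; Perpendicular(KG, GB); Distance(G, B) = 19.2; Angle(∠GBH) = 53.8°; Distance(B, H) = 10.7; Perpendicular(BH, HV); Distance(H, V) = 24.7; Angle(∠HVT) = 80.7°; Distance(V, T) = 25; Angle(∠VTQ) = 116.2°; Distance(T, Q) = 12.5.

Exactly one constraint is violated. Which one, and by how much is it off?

Distance(T, Q) = 12.5 — off by 8.10.

A = (0.00, 0.00) ✓; AK at 127.6° ✓; |AK| = 25.20 ✓; ∠AKG = 130.0° ✓; |KG| = 10.60 ✓; ∠(KG, GB) = 89.99° ✓; |GB| = 19.20 ✓; ∠GBH = 53.80° ✓; |BH| = 10.70 ✓; ∠(BH, HV) = 90.00° ✓; |HV| = 24.70 ✓; ∠HVT = 80.70° ✓; |VT| = 25.00 ✓; ∠VTQ = 116.2° ✓; |TQ| = 20.60 ✗.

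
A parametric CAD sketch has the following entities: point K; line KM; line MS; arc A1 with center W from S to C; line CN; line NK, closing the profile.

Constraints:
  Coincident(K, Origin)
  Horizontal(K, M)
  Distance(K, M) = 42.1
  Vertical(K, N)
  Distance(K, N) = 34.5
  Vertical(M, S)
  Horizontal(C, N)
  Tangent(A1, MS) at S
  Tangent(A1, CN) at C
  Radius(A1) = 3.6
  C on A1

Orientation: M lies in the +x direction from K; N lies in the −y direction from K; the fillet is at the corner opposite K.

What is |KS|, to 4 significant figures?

52.22

K is at the origin; KM is horizontal with |KM| = 42.1 and M on the +x side, so M = (42.10, 0.000). K and N share the same x with |KN| = 34.5 and N on the −y side, so N = (0.000, -34.50). The virtual corner opposite K is at (42.10, -34.50). Since A1 is tangent to MS there, WS ⟂ MS and since A1 is tangent to CN there, WC ⟂ CN, with radius 3.6, so the center W sits 3.6 in from both sides at W = (38.50, -30.90). That places the tangent points at S = (42.10, -30.90) on MS and C = (38.50, -34.50) on CN. Then |KS| = |S − K| = 52.22.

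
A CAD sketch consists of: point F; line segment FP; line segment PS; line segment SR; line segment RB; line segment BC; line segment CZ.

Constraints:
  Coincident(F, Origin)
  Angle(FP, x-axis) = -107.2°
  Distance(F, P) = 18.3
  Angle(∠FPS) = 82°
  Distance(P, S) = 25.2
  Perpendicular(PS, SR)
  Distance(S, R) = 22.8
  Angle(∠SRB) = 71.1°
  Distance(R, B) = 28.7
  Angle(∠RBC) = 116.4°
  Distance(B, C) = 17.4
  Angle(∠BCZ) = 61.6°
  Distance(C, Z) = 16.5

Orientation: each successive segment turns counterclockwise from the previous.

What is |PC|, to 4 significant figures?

5.647

F is at the origin; FP runs at -107.2° with length 18.3, so P = (-5.411, -17.48). ∠FPS = 82.0° gives PS at -9.200° from the x-axis; with |PS| = 25.2, S = (19.46, -21.51). PS is perpendicular to SR, so SR runs at 80.80°; with |SR| = 22.8, R = (23.11, 0.9961). ∠SRB = 71.1° gives RB at -170.3° from the x-axis; with |RB| = 28.7, B = (-5.180, -3.840). ∠RBC = 116.4° gives BC at -106.7° from the x-axis; with |BC| = 17.4, C = (-10.18, -20.51). Then |PC| = |C − P| = 5.647.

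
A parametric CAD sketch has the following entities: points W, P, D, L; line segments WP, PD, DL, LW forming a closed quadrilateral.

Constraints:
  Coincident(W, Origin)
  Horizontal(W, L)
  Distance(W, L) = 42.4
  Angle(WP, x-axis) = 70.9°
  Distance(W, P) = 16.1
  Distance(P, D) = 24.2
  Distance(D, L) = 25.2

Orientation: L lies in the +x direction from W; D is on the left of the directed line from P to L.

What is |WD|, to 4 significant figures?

35.68

Checks: |WL| = 42.40 ✓; |WP| = 16.10 ✓; |PD| = 24.20 ✓; |DL| = 25.20 ✓.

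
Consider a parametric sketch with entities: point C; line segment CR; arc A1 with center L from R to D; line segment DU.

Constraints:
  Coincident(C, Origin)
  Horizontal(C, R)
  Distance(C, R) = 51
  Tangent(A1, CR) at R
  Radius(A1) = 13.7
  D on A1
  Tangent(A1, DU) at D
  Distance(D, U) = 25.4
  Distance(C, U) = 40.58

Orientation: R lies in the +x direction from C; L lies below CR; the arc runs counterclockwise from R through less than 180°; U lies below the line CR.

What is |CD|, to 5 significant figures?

39.513

C is at the origin; CR is horizontal with |CR| = 51.0 and R on the +x side, so R = (51.000, 0.0000). A1 meets CR tangentially, so LR is at right angles to CR, so L = R + (0, -13.7) = (51.000, -13.700). Since LD ⟂ DU (tangency), |LU| = √(13.7² + 25.4²) = 28.859 regardless of where D sits on A1. So U lies on both circle(C, 40.58) and circle(L, 28.859); the below-CR intersection is U = (27.239, -30.079). D is the foot of the tangent from U: D = (38.802, -7.4635).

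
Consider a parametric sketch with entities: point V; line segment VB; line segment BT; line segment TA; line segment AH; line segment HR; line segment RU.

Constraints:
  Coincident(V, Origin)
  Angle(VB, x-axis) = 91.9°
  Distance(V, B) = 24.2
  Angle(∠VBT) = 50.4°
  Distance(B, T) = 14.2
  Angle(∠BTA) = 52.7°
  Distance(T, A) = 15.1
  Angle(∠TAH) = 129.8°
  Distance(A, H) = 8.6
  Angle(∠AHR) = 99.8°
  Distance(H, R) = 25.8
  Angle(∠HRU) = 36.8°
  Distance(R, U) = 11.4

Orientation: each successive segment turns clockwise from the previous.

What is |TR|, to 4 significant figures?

26.54

V is at the origin; VB runs at 91.9° with length 24.2, so B = (-0.8024, 24.19). ∠VBT = 50.4° gives BT at -37.70° from the x-axis; with |BT| = 14.2, T = (10.43, 15.50). ∠BTA = 52.7° gives TA at -165.0° from the x-axis; with |TA| = 15.1, A = (-4.152, 11.59). ∠TAH = 129.8° gives AH at 144.8° from the x-axis; with |AH| = 8.6, H = (-11.18, 16.55). ∠AHR = 99.8° gives HR at 64.60° from the x-axis; with |HR| = 25.8, R = (-0.1134, 39.86). Then |TR| = |R − T| = 26.54.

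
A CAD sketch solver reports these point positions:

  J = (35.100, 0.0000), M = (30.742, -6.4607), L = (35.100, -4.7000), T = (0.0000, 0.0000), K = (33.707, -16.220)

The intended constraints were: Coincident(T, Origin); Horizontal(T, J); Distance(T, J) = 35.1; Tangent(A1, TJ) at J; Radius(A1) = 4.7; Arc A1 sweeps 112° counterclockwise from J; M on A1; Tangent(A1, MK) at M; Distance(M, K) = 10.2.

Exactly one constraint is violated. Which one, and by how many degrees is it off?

Tangent(A1, MK) at M — off by 5.10°.

T = (0.00, 0.00) ✓; T.y = 0.00, J.y = 0.00 ✓; |TJ| = 35.10 ✓; ∠(LJ, JT) = 90.00° ✓; |LJ| = 4.700 ✓; bearing(L→M) − bearing(L→J) = 112.0° ✓; |LM| = 4.700 ✓; ∠(LM, MK) = 95.10° ✗; |MK| = 10.20 ✓.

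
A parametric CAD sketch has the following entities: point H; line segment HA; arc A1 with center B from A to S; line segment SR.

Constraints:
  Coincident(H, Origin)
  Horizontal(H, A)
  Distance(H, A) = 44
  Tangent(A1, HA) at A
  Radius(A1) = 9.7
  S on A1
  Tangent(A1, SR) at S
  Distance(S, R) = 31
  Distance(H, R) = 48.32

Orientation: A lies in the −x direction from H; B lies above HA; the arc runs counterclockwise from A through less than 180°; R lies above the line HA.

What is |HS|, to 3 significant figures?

35.4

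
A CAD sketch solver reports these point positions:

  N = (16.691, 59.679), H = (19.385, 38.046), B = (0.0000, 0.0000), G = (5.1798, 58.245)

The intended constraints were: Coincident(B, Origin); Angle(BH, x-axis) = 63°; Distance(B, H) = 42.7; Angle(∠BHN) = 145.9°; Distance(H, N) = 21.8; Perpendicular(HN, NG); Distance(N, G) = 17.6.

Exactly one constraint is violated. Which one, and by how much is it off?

Distance(N, G) = 17.6 — off by 6.00.

B = (0.00, 0.00) ✓; BH at 63.00° ✓; |BH| = 42.70 ✓; ∠BHN = 145.9° ✓; |HN| = 21.80 ✓; ∠(HN, NG) = 90.00° ✓; |NG| = 11.60 ✗.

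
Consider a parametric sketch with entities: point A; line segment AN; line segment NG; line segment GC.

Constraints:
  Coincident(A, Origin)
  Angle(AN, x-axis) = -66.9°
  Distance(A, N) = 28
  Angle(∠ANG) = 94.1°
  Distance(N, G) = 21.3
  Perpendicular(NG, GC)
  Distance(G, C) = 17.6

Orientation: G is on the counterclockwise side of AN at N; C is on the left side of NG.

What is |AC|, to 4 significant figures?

25.49

A is at the origin; AN runs at -66.9° with length 28.0, so N = 28.0·(cos -66.9°, sin -66.9°) = (10.99, -25.76). ∠ANG = 94.1°, so NG runs at -66.9° + (180° − 94.1°) = 19.00° from the x-axis; with |NG| = 21.3, G = N + 21.3·(cos 19.00°, sin 19.00°) = (31.12, -18.82). NG ⟂ GC; with |GC| = 17.6 on the left of NG, C = G + 17.6·(-0.3256, 0.9455) = (25.39, -2.179). Then |AC| = |C − A| = 25.49.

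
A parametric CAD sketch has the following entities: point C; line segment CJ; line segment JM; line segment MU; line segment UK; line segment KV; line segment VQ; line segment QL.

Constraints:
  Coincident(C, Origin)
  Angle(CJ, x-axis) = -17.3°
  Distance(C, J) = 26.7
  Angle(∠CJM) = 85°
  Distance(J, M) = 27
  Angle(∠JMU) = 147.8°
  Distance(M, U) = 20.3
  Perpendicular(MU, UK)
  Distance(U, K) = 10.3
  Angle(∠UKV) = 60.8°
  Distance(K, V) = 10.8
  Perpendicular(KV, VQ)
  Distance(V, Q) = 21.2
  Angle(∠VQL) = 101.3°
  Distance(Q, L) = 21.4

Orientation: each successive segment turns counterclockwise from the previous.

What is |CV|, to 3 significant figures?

35.3

C is at the origin; CJ runs at -17.3° with length 26.7, so J = (25.5, -7.94). ∠CJM = 85.0° gives JM at 77.7° from the x-axis; with |JM| = 27.0, M = (31.2, 18.4). ∠JMU = 147.8° gives MU at 110° from the x-axis; with |MU| = 20.3, U = (24.3, 37.5). MU is perpendicular to UK, so UK runs at -160°; with |UK| = 10.3, K = (14.6, 34.0). ∠UKV = 60.8° gives KV at -40.9° from the x-axis; with |KV| = 10.8, V = (22.8, 27.0). Then |CV| = |V − C| = 35.3.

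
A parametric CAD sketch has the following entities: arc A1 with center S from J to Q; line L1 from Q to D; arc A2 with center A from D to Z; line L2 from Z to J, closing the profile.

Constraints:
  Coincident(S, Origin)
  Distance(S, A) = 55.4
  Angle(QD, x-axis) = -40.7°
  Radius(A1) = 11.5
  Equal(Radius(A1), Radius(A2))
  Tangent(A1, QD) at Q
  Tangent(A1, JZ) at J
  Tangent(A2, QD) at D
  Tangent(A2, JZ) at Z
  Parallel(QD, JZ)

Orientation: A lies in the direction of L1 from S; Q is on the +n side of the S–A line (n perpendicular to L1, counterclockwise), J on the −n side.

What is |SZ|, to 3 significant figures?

56.6

Tangency of A1 to both parallel lines with radius 11.5 puts Q and J at S ± 11.5·n: Q = (7.50, 8.72), J = (-7.50, -8.72). Equal radii place D and Z the same way about A: D = A + 11.5·n = (49.5, -27.4), Z = A − 11.5·n = (34.5, -44.8). Then |SZ| = |Z − S| = 56.6.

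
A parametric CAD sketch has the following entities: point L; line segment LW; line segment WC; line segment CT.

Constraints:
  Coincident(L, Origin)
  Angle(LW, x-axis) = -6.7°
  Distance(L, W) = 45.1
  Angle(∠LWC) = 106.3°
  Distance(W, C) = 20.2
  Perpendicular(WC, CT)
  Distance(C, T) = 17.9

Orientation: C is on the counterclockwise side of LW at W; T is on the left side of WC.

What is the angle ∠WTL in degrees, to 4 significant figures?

79.24°

L is at the origin; LW runs at -6.7° with length 45.1, so W = 45.1·(cos -6.7°, sin -6.7°) = (44.79, -5.262). ∠LWC = 106.3°, so WC runs at -6.7° + (180° − 106.3°) = 67.00° from the x-axis; with |WC| = 20.2, C = W + 20.2·(cos 67.00°, sin 67.00°) = (52.68, 13.33). The perpendicularity gives CT at right angles to WC; with |CT| = 17.9 on the left of WC, T = C + 17.9·(-0.9205, 0.3907) = (36.21, 20.33). Then cos ∠WTL = TW·TL / (|TW||TL|), giving 79.24°.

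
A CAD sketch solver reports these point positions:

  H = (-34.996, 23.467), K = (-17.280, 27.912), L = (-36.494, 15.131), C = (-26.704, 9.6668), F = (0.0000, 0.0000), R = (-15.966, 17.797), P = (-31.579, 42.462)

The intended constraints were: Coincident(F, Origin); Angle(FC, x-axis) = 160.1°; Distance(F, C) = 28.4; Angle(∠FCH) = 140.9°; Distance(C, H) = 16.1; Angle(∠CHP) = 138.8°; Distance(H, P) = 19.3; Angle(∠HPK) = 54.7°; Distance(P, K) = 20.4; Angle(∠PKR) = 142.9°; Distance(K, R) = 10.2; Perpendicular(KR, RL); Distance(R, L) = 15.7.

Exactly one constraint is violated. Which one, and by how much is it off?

Distance(R, L) = 15.7 — off by 5.00.

F = (0.00, 0.00) ✓; FC at 160.1° ✓; |FC| = 28.40 ✓; ∠FCH = 140.9° ✓; |CH| = 16.10 ✓; ∠CHP = 138.8° ✓; |HP| = 19.30 ✓; ∠HPK = 54.70° ✓; |PK| = 20.40 ✓; ∠PKR = 142.9° ✓; |KR| = 10.20 ✓; ∠(KR, RL) = 90.00° ✓; |RL| = 20.70 ✗.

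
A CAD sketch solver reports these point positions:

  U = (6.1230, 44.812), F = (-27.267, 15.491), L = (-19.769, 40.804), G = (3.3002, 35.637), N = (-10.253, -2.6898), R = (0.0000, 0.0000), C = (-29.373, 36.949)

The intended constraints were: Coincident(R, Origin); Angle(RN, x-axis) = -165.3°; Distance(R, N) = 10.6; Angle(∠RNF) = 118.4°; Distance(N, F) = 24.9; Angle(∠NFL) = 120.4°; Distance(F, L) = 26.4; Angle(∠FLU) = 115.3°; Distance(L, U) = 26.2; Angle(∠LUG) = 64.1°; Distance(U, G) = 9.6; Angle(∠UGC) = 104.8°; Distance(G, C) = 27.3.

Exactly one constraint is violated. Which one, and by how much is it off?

Distance(G, C) = 27.3 — off by 5.40.

R = (0.00, 0.00) ✓; RN at -165.3° ✓; |RN| = 10.60 ✓; ∠RNF = 118.4° ✓; |NF| = 24.90 ✓; ∠NFL = 120.4° ✓; |FL| = 26.40 ✓; ∠FLU = 115.3° ✓; |LU| = 26.20 ✓; ∠LUG = 64.10° ✓; |UG| = 9.599 ✓; ∠UGC = 104.8° ✓; |GC| = 32.70 ✗.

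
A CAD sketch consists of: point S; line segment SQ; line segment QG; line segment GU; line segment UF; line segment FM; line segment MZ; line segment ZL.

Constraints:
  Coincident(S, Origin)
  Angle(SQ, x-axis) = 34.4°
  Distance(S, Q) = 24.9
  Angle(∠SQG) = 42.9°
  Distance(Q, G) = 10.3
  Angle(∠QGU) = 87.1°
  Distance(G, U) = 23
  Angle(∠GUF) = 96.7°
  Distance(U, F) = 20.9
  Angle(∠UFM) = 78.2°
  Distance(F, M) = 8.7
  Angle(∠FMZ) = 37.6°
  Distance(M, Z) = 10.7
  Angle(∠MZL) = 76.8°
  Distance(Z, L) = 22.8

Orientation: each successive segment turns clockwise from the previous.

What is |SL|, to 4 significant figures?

47.61

∠FMZ = 37.6° gives MZ at -163.1° from the x-axis; with |MZ| = 10.7, Z = (-2.738, 24.67). ∠MZL = 76.8° gives ZL at 93.70° from the x-axis; with |ZL| = 22.8, L = (-4.209, 47.42). Then |SL| = |L − S| = 47.61.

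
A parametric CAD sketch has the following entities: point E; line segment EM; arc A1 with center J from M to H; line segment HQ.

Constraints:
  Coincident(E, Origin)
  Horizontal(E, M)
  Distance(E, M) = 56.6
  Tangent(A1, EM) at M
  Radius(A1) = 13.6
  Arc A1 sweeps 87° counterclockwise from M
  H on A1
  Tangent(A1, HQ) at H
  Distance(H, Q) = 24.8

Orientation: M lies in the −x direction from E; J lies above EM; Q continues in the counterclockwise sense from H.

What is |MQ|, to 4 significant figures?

40.49

On A1, M sits at bearing -90° from J; an 87° counterclockwise sweep puts H at bearing -3°, so H = J + 13.6·(cos -3°, sin -3°) = (-43.02, 12.89). The tangent condition forces JH to be normal to HQ, so HQ runs along (−sin -3°, cos -3°); with |HQ| = 24.8, Q = (-41.72, 37.65). Then |MQ| = |Q − M| = 40.49.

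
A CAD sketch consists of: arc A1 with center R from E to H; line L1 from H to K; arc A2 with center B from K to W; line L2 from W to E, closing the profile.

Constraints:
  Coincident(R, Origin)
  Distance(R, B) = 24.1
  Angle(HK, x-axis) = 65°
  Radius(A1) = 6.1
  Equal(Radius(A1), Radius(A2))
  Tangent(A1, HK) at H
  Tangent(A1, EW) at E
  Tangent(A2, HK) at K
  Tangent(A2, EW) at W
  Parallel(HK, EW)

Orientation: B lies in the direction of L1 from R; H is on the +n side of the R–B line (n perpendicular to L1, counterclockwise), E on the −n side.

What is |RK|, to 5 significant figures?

24.860

The slot axis is L1's direction at 65.0°, so u = (cos 65.0°, sin 65.0°) = (0.42262, 0.90631) and n = (−sin 65.0°, cos 65.0°) = (-0.90631, 0.42262). R is at the origin and B lies 24.1 along u from R, so B = 24.1·u = (10.185, 21.842). Tangency of A1 to both parallel lines with radius 6.1 puts H and E at R ± 6.1·n: H = (-5.5285, 2.5780), E = (5.5285, -2.5780). Equal radii place K and W the same way about B: K = B + 6.1·n = (4.6566, 24.420), W = B − 6.1·n = (15.714, 19.264). Then |RK| = |K − R| = 24.860.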